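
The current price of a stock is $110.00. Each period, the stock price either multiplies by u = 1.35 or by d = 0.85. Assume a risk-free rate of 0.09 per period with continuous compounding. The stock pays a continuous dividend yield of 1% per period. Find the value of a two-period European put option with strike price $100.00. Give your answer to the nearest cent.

Per-period risk-free factor R = e^0.09 = 1.0942; dividend-adjusted growth = e^(0.09−0.01) = 1.0833.
Risk-neutral probability p = (1.0833 − 0.85)/(1.35 − 0.85) = 0.2333/0.5000 = 0.4666
Terminal stock prices: S_uu = 200.5, S_ud = 126.2, S_dd = 79.47
Terminal payoffs (K − S): max(-100.5, 0) = 0, max(-26.22, 0) = 0, max(20.53, 0) = 20.53
Node u (S = 148.5): V_u = e^(−0.09)·[0.4666·0.0000 + 0.5334·0.0000] = 0.0000
Node d (S = 93.5): V_d = e^(−0.09)·[0.4666·0.0000 + 0.5334·20.5250] = 10.0062
Node 0 (S = 110): V_0 = e^(−0.09)·[0.4666·0.0000 + 0.5334·10.0062] = 4.8782

$4.88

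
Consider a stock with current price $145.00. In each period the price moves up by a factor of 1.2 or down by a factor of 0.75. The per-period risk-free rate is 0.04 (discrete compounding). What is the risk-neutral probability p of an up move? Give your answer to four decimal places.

p = 0.6444

Risk-neutral probability p = (1 + 0.04 − 0.75)/(1.2 − 0.75) = 0.2900/0.4500 = 0.6444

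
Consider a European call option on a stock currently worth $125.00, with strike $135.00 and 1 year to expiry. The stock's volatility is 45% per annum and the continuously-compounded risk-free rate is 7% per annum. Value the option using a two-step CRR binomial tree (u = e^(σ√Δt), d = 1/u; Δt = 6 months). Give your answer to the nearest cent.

$21.39

CRR parameters: u = e^(σ√Δt) = e^(0.45·√0.5) = 1.3746, d = 1/u = 0.7275
Per-period rate: rΔt = 0.07·0.5 = 0.035, so R = e^0.035 = 1.0356
Risk-neutral probability p = (e^0.035 − 0.7275)/(1.3746 − 0.7275) = 0.3082/0.6472 = 0.4762
Terminal stock prices: S_uu = 236.2, S_ud = 125, S_dd = 66.15
Terminal payoffs (S − K): max(101.2, 0) = 101.2, max(-10, 0) = 0, max(-68.85, 0) = 0
Node u (S = 171.8): V_u = e^(−0.035)·[0.4762·101.2073 + 0.5238·0.0000] = 46.5326
Node d (S = 90.93): V_d = e^(−0.035)·[0.4762·0.0000 + 0.5238·0.0000] = 0.0000
Node 0 (S = 125): V_0 = e^(−0.035)·[0.4762·46.5326 + 0.5238·0.0000] = 21.3946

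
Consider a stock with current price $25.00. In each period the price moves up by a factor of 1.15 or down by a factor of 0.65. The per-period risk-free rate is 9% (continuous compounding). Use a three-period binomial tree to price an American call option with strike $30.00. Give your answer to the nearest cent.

Risk-neutral probability p = (e^0.09 − 0.65)/(1.15 − 0.65) = 0.4442/0.5000 = 0.8883
Terminal stock prices: S_uuu = 38.02, S_uud = 21.49, S_udd = 12.15, S_ddd = 6.866
Terminal payoffs (S − K): max(8.022, 0) = 8.022, max(-8.509, 0) = 0, max(-17.85, 0) = 0, max(-23.13, 0) = 0
Node uu (S = 33.06): continuation = e^(−0.09)·[0.8883·8.0219 + 0.1117·0.0000] = 6.5129; exercise value = 3.0625 ≤ continuation, so V_uu = 6.5129
Node ud (S = 18.69): continuation = e^(−0.09)·[0.8883·0.0000 + 0.1117·0.0000] = 0.0000; exercise value = 0.0000 ≤ continuation, so V_ud = 0.0000
Node dd (S = 10.56): continuation = e^(−0.09)·[0.8883·0.0000 + 0.1117·0.0000] = 0.0000; exercise value = 0.0000 ≤ continuation, so V_dd = 0.0000
Node u (S = 28.75): continuation = e^(−0.09)·[0.8883·6.5129 + 0.1117·0.0000] = 5.2877; exercise value = 0.0000 ≤ continuation, so V_u = 5.2877
Node d (S = 16.25): continuation = e^(−0.09)·[0.8883·0.0000 + 0.1117·0.0000] = 0.0000; exercise value = 0.0000 ≤ continuation, so V_d = 0.0000
Node 0 (S = 25): continuation = e^(−0.09)·[0.8883·5.2877 + 0.1117·0.0000] = 4.2931; exercise value = 0.0000 ≤ continuation, so V_0 = 4.2931

$4.29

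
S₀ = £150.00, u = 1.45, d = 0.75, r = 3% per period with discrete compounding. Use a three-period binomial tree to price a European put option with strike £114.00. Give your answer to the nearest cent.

Risk-neutral probability p = (1 + 0.03 − 0.75)/(1.45 − 0.75) = 0.2800/0.7000 = 0.4000
Terminal stock prices: S_uuu = 457.3, S_uud = 236.5, S_udd = 122.3, S_ddd = 63.28
Terminal payoffs (K − S): max(-343.3, 0) = 0, max(-122.5, 0) = 0, max(-8.344, 0) = 0, max(50.72, 0) = 50.72
Node uu (S = 315.4): V_uu = 1/1.03·[0.4000·0.0000 + 0.6000·0.0000] = 0.0000
Node ud (S = 163.1): V_ud = 1/1.03·[0.4000·0.0000 + 0.6000·0.0000] = 0.0000
Node dd (S = 84.38): V_dd = 1/1.03·[0.4000·0.0000 + 0.6000·50.7188] = 29.5449
Node u (S = 217.5): V_u = 1/1.03·[0.4000·0.0000 + 0.6000·0.0000] = 0.0000
Node d (S = 112.5): V_d = 1/1.03·[0.4000·0.0000 + 0.6000·29.5449] = 17.2106
Node 0 (S = 150): V_0 = 1/1.03·[0.4000·0.0000 + 0.6000·17.2106] = 10.0256

£10.03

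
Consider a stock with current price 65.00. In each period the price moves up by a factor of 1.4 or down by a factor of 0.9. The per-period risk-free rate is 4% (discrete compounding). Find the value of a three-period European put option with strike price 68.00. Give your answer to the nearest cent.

Risk-neutral probability p = (1 + 0.04 − 0.9)/(1.4 − 0.9) = 0.1400/0.5000 = 0.2800
Terminal stock prices: S_uuu = 178.4, S_uud = 114.7, S_udd = 73.71, S_ddd = 47.39
Terminal payoffs (K − S): max(-110.4, 0) = 0, max(-46.66, 0) = 0, max(-5.71, 0) = 0, max(20.61, 0) = 20.61
Node uu (S = 127.4): V_uu = 1/1.04·[0.2800·0.0000 + 0.7200·0.0000] = 0.0000
Node ud (S = 81.9): V_ud = 1/1.04·[0.2800·0.0000 + 0.7200·0.0000] = 0.0000
Node dd (S = 52.65): V_dd = 1/1.04·[0.2800·0.0000 + 0.7200·20.6150] = 14.2719
Node u (S = 91): V_u = 1/1.04·[0.2800·0.0000 + 0.7200·0.0000] = 0.0000
Node d (S = 58.5): V_d = 1/1.04·[0.2800·0.0000 + 0.7200·14.2719] = 9.8806
Node 0 (S = 65): V_0 = 1/1.04·[0.2800·0.0000 + 0.7200·9.8806] = 6.8404

6.84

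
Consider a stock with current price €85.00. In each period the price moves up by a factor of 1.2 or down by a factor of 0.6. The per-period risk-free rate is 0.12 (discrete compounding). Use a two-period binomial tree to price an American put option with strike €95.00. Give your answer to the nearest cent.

Risk-neutral probability p = (1 + 0.12 − 0.6)/(1.2 − 0.6) = 0.5200/0.6000 = 0.8667
Terminal stock prices: S_uu = 122.4, S_ud = 61.2, S_dd = 30.6
Terminal payoffs (K − S): max(-27.4, 0) = 0, max(33.8, 0) = 33.8, max(64.4, 0) = 64.4
Node u (S = 102): continuation = 1/1.12·[0.8667·0.0000 + 0.1333·33.8000] = 4.0238; exercise value = 0.0000 ≤ continuation, so V_u = 4.0238
Node d (S = 51): continuation = 1/1.12·[0.8667·33.8000 + 0.1333·64.4000] = 33.8214; exercise value = 44.0000 > continuation, so V_d = 44.0000 (exercise)
Node 0 (S = 85): continuation = 1/1.12·[0.8667·4.0238 + 0.1333·44.0000] = 8.3518; exercise value = 10.0000 > continuation, so V_0 = 10.0000 (exercise)

€10.00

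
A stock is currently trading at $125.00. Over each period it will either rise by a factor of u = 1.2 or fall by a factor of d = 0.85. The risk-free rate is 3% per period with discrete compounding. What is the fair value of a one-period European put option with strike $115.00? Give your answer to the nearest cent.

$4.13

Risk-neutral probability p = (1 + 0.03 − 0.85)/(1.2 − 0.85) = 0.1800/0.3500 = 0.5143
Terminal stock prices: S_u = 150, S_d = 106.2
Terminal payoffs (K − S): max(-35, 0) = 0, max(8.75, 0) = 8.75
Node 0 (S = 125): V_0 = 1/1.03·[0.5143·0.0000 + 0.4857·8.7500] = 4.1262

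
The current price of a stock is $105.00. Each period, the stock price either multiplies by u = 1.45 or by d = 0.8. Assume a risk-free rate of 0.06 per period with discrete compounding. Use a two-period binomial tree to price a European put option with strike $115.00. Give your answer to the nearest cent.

$15.32

Risk-neutral probability p = (1 + 0.06 − 0.8)/(1.45 − 0.8) = 0.2600/0.6500 = 0.4000
Terminal stock prices: S_uu = 220.8, S_ud = 121.8, S_dd = 67.2
Terminal payoffs (K − S): max(-105.8, 0) = 0, max(-6.8, 0) = 0, max(47.8, 0) = 47.8
Node u (S = 152.2): V_u = 1/1.06·[0.4000·0.0000 + 0.6000·0.0000] = 0.0000
Node d (S = 84): V_d = 1/1.06·[0.4000·0.0000 + 0.6000·47.8000] = 27.0566
Node 0 (S = 105): V_0 = 1/1.06·[0.4000·0.0000 + 0.6000·27.0566] = 15.3151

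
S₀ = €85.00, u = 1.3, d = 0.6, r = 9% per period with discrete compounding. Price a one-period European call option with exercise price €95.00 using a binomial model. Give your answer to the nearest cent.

Risk-neutral probability p = (1 + 0.09 − 0.6)/(1.3 − 0.6) = 0.4900/0.7000 = 0.7000
Terminal stock prices: S_u = 110.5, S_d = 51
Terminal payoffs (S − K): max(15.5, 0) = 15.5, max(-44, 0) = 0
Node 0 (S = 85): V_0 = 1/1.09·[0.7000·15.5000 + 0.3000·0.0000] = 9.9541

€9.95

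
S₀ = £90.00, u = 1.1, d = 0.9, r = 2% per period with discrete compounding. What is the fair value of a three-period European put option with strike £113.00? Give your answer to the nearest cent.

£17.86

Risk-neutral probability p = (1 + 0.02 − 0.9)/(1.1 − 0.9) = 0.1200/0.2000 = 0.6000
Terminal stock prices: S_uuu = 119.8, S_uud = 98.01, S_udd = 80.19, S_ddd = 65.61
Terminal payoffs (K − S): max(-6.79, 0) = 0, max(14.99, 0) = 14.99, max(32.81, 0) = 32.81, max(47.39, 0) = 47.39
Node uu (S = 108.9): V_uu = 1/1.02·[0.6000·0.0000 + 0.4000·14.9900] = 5.8784
Node ud (S = 89.1): V_ud = 1/1.02·[0.6000·14.9900 + 0.4000·32.8100] = 21.6843
Node dd (S = 72.9): V_dd = 1/1.02·[0.6000·32.8100 + 0.4000·47.3900] = 37.8843
Node u (S = 99): V_u = 1/1.02·[0.6000·5.8784 + 0.4000·21.6843] = 11.9616
Node d (S = 81): V_d = 1/1.02·[0.6000·21.6843 + 0.4000·37.8843] = 27.6121
Node 0 (S = 90): V_0 = 1/1.02·[0.6000·11.9616 + 0.4000·27.6121] = 17.8645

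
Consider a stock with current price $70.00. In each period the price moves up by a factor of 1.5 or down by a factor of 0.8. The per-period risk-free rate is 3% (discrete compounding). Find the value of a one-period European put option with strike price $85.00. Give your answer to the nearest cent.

$18.90

Risk-neutral probability p = (1 + 0.03 − 0.8)/(1.5 − 0.8) = 0.2300/0.7000 = 0.3286
Terminal stock prices: S_u = 105, S_d = 56
Terminal payoffs (K − S): max(-20, 0) = 0, max(29, 0) = 29
Node 0 (S = 70): V_0 = 1/1.03·[0.3286·0.0000 + 0.6714·29.0000] = 18.9043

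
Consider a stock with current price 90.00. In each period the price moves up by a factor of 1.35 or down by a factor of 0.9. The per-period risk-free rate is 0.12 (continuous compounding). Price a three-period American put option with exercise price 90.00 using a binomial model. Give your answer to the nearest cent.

Risk-neutral probability p = (e^0.12 − 0.9)/(1.35 − 0.9) = 0.2275/0.4500 = 0.5055
Terminal stock prices: S_uuu = 221.4, S_uud = 147.6, S_udd = 98.42, S_ddd = 65.61
Terminal payoffs (K − S): max(-131.4, 0) = 0, max(-57.62, 0) = 0, max(-8.415, 0) = 0, max(24.39, 0) = 24.39
Node uu (S = 164): continuation = e^(−0.12)·[0.5055·0.0000 + 0.4945·0.0000] = 0.0000; exercise value = 0.0000 ≤ continuation, so V_uu = 0.0000
Node ud (S = 109.4): continuation = e^(−0.12)·[0.5055·0.0000 + 0.4945·0.0000] = 0.0000; exercise value = 0.0000 ≤ continuation, so V_ud = 0.0000
Node dd (S = 72.9): continuation = e^(−0.12)·[0.5055·0.0000 + 0.4945·24.3900] = 10.6960; exercise value = 17.1000 > continuation, so V_dd = 17.1000 (exercise)
Node u (S = 121.5): continuation = e^(−0.12)·[0.5055·0.0000 + 0.4945·0.0000] = 0.0000; exercise value = 0.0000 ≤ continuation, so V_u = 0.0000
Node d (S = 81): continuation = e^(−0.12)·[0.5055·0.0000 + 0.4945·17.1000] = 7.4990; exercise value = 9.0000 > continuation, so V_d = 9.0000 (exercise)
Node 0 (S = 90): continuation = e^(−0.12)·[0.5055·0.0000 + 0.4945·9.0000] = 3.9469; exercise value = 0.0000 ≤ continuation, so V_0 = 3.9469

3.95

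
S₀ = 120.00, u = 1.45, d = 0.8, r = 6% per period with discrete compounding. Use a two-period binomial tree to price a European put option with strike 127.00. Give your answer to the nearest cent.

Risk-neutral probability p = (1 + 0.06 − 0.8)/(1.45 − 0.8) = 0.2600/0.6500 = 0.4000
Terminal stock prices: S_uu = 252.3, S_ud = 139.2, S_dd = 76.8
Terminal payoffs (K − S): max(-125.3, 0) = 0, max(-12.2, 0) = 0, max(50.2, 0) = 50.2
Node u (S = 174): V_u = 1/1.06·[0.4000·0.0000 + 0.6000·0.0000] = 0.0000
Node d (S = 96): V_d = 1/1.06·[0.4000·0.0000 + 0.6000·50.2000] = 28.4151
Node 0 (S = 120): V_0 = 1/1.06·[0.4000·0.0000 + 0.6000·28.4151] = 16.0840

16.08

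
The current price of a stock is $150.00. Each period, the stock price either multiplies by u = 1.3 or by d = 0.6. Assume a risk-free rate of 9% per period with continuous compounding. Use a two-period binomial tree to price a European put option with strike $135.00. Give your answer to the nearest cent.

Risk-neutral probability p = (e^0.09 − 0.6)/(1.3 − 0.6) = 0.4942/0.7000 = 0.7060
Terminal stock prices: S_uu = 253.5, S_ud = 117, S_dd = 54
Terminal payoffs (K − S): max(-118.5, 0) = 0, max(18, 0) = 18, max(81, 0) = 81
Node u (S = 195): V_u = e^(−0.09)·[0.7060·0.0000 + 0.2940·18.0000] = 4.8371
Node d (S = 90): V_d = e^(−0.09)·[0.7060·18.0000 + 0.2940·81.0000] = 33.3807
Node 0 (S = 150): V_0 = e^(−0.09)·[0.7060·4.8371 + 0.2940·33.3807] = 12.0913

$12.09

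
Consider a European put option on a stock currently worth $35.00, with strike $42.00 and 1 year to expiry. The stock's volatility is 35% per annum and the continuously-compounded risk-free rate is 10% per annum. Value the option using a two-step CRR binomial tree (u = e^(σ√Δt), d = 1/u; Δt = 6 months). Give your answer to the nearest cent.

CRR parameters: u = e^(σ√Δt) = e^(0.35·√0.5) = 1.2808, d = 1/u = 0.7808
Per-period rate: rΔt = 0.1·0.5 = 0.05, so R = e^0.05 = 1.0513
Risk-neutral probability p = (e^0.05 − 0.7808)/(1.2808 − 0.7808) = 0.2705/0.5000 = 0.5410
Terminal stock prices: S_uu = 57.42, S_ud = 35, S_dd = 21.34
Terminal payoffs (K − S): max(-15.42, 0) = 0, max(7, 0) = 7, max(20.66, 0) = 20.66
Node u (S = 44.83): V_u = e^(−0.05)·[0.5410·0.0000 + 0.4590·7.0000] = 3.0565
Node d (S = 27.33): V_d = e^(−0.05)·[0.5410·7.0000 + 0.4590·20.6645] = 12.6250
Node 0 (S = 35): V_0 = e^(−0.05)·[0.5410·3.0565 + 0.4590·12.6250] = 7.0854

$7.09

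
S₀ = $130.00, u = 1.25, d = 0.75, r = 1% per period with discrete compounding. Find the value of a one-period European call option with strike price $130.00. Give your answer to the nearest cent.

Risk-neutral probability p = (1 + 0.01 − 0.75)/(1.25 − 0.75) = 0.2600/0.5000 = 0.5200
Terminal stock prices: S_u = 162.5, S_d = 97.5
Terminal payoffs (S − K): max(32.5, 0) = 32.5, max(-32.5, 0) = 0
Node 0 (S = 130): V_0 = 1/1.01·[0.5200·32.5000 + 0.4800·0.0000] = 16.7327

$16.73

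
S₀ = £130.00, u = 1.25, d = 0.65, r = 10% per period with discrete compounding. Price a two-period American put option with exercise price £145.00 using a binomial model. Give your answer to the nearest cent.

£19.85

Risk-neutral probability p = (1 + 0.1 − 0.65)/(1.25 − 0.65) = 0.4500/0.6000 = 0.7500
Terminal stock prices: S_uu = 203.1, S_ud = 105.6, S_dd = 54.93
Terminal payoffs (K − S): max(-58.12, 0) = 0, max(39.38, 0) = 39.38, max(90.07, 0) = 90.07
Node u (S = 162.5): continuation = 1/1.1·[0.7500·0.0000 + 0.2500·39.3750] = 8.9489; exercise value = 0.0000 ≤ continuation, so V_u = 8.9489
Node d (S = 84.5): continuation = 1/1.1·[0.7500·39.3750 + 0.2500·90.0750] = 47.3182; exercise value = 60.5000 > continuation, so V_d = 60.5000 (exercise)
Node 0 (S = 130): continuation = 1/1.1·[0.7500·8.9489 + 0.2500·60.5000] = 19.8515; exercise value = 15.0000 ≤ continuation, so V_0 = 19.8515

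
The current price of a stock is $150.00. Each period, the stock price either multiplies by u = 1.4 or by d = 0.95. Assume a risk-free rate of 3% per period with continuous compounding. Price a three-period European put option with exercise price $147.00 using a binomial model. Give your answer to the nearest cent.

$9.31

Risk-neutral probability p = (e^0.03 − 0.95)/(1.4 − 0.95) = 0.0805/0.4500 = 0.1788
Terminal stock prices: S_uuu = 411.6, S_uud = 279.3, S_udd = 189.5, S_ddd = 128.6
Terminal payoffs (K − S): max(-264.6, 0) = 0, max(-132.3, 0) = 0, max(-42.53, 0) = 0, max(18.39, 0) = 18.39
Node uu (S = 294): V_uu = e^(−0.03)·[0.1788·0.0000 + 0.8212·0.0000] = 0.0000
Node ud (S = 199.5): V_ud = e^(−0.03)·[0.1788·0.0000 + 0.8212·0.0000] = 0.0000
Node dd (S = 135.4): V_dd = e^(−0.03)·[0.1788·0.0000 + 0.8212·18.3938] = 14.6587
Node u (S = 210): V_u = e^(−0.03)·[0.1788·0.0000 + 0.8212·0.0000] = 0.0000
Node d (S = 142.5): V_d = e^(−0.03)·[0.1788·0.0000 + 0.8212·14.6587] = 11.6822
Node 0 (S = 150): V_0 = e^(−0.03)·[0.1788·0.0000 + 0.8212·11.6822] = 9.3100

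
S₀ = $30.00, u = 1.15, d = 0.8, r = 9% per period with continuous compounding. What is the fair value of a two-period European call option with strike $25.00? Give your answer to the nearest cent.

$9.24

Risk-neutral probability p = (e^0.09 − 0.8)/(1.15 − 0.8) = 0.2942/0.3500 = 0.8405
Terminal stock prices: S_uu = 39.67, S_ud = 27.6, S_dd = 19.2
Terminal payoffs (S − K): max(14.67, 0) = 14.67, max(2.6, 0) = 2.6, max(-5.8, 0) = 0
Node u (S = 34.5): V_u = e^(−0.09)·[0.8405·14.6750 + 0.1595·2.6000] = 11.6517
Node d (S = 24): V_d = e^(−0.09)·[0.8405·2.6000 + 0.1595·0.0000] = 1.9972
Node 0 (S = 30): V_0 = e^(−0.09)·[0.8405·11.6517 + 0.1595·1.9972] = 9.2415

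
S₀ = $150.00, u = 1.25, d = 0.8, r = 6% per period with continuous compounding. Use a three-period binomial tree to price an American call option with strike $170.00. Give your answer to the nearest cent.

Risk-neutral probability p = (e^0.06 − 0.8)/(1.25 − 0.8) = 0.2618/0.4500 = 0.5819
Terminal stock prices: S_uuu = 293, S_uud = 187.5, S_udd = 120, S_ddd = 76.8
Terminal payoffs (S − K): max(123, 0) = 123, max(17.5, 0) = 17.5, max(-50, 0) = 0, max(-93.2, 0) = 0
Node uu (S = 234.4): continuation = e^(−0.06)·[0.5819·122.9688 + 0.4181·17.5000] = 74.2750; exercise value = 64.3750 ≤ continuation, so V_uu = 74.2750
Node ud (S = 150): continuation = e^(−0.06)·[0.5819·17.5000 + 0.4181·0.0000] = 9.5895; exercise value = 0.0000 ≤ continuation, so V_ud = 9.5895
Node dd (S = 96): continuation = e^(−0.06)·[0.5819·0.0000 + 0.4181·0.0000] = 0.0000; exercise value = 0.0000 ≤ continuation, so V_dd = 0.0000
Node u (S = 187.5): continuation = e^(−0.06)·[0.5819·74.2750 + 0.4181·9.5895] = 44.4771; exercise value = 17.5000 ≤ continuation, so V_u = 44.4771
Node d (S = 120): continuation = e^(−0.06)·[0.5819·9.5895 + 0.4181·0.0000] = 5.2548; exercise value = 0.0000 ≤ continuation, so V_d = 5.2548
Node 0 (S = 150): continuation = e^(−0.06)·[0.5819·44.4771 + 0.4181·5.2548] = 26.4416; exercise value = 0.0000 ≤ continuation, so V_0 = 26.4416

$26.44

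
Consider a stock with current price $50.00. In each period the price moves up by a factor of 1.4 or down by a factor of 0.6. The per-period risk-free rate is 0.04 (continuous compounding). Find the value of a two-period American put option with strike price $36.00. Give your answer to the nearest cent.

Risk-neutral probability p = (e^0.04 − 0.6)/(1.4 − 0.6) = 0.4408/0.8000 = 0.5510
Terminal stock prices: S_uu = 98, S_ud = 42, S_dd = 18
Terminal payoffs (K − S): max(-62, 0) = 0, max(-6, 0) = 0, max(18, 0) = 18
Node u (S = 70): continuation = e^(−0.04)·[0.5510·0.0000 + 0.4490·0.0000] = 0.0000; exercise value = 0.0000 ≤ continuation, so V_u = 0.0000
Node d (S = 30): continuation = e^(−0.04)·[0.5510·0.0000 + 0.4490·18.0000] = 7.7649; exercise value = 6.0000 ≤ continuation, so V_d = 7.7649
Node 0 (S = 50): continuation = e^(−0.04)·[0.5510·0.0000 + 0.4490·7.7649] = 3.3496; exercise value = 0.0000 ≤ continuation, so V_0 = 3.3496

$3.35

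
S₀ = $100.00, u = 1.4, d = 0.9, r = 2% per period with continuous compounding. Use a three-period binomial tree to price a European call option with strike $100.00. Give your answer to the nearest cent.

$17.01

Risk-neutral probability p = (e^0.02 − 0.9)/(1.4 − 0.9) = 0.1202/0.5000 = 0.2404
Terminal stock prices: S_uuu = 274.4, S_uud = 176.4, S_udd = 113.4, S_ddd = 72.9
Terminal payoffs (S − K): max(174.4, 0) = 174.4, max(76.4, 0) = 76.4, max(13.4, 0) = 13.4, max(-27.1, 0) = 0
Node uu (S = 196): V_uu = e^(−0.02)·[0.2404·174.4000 + 0.7596·76.4000] = 97.9801
Node ud (S = 126): V_ud = e^(−0.02)·[0.2404·76.4000 + 0.7596·13.4000] = 27.9801
Node dd (S = 81): V_dd = e^(−0.02)·[0.2404·13.4000 + 0.7596·0.0000] = 3.1576
Node u (S = 140): V_u = e^(−0.02)·[0.2404·97.9801 + 0.7596·27.9801] = 43.9211
Node d (S = 90): V_d = e^(−0.02)·[0.2404·27.9801 + 0.7596·3.1576] = 8.9443
Node 0 (S = 100): V_0 = e^(−0.02)·[0.2404·43.9211 + 0.7596·8.9443] = 17.0092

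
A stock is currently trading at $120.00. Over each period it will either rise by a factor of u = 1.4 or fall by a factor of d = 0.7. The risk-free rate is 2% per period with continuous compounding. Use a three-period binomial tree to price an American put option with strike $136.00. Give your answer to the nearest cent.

$35.45

Risk-neutral probability p = (e^0.02 − 0.7)/(1.4 − 0.7) = 0.3202/0.7000 = 0.4574
Terminal stock prices: S_uuu = 329.3, S_uud = 164.6, S_udd = 82.32, S_ddd = 41.16
Terminal payoffs (K − S): max(-193.3, 0) = 0, max(-28.64, 0) = 0, max(53.68, 0) = 53.68, max(94.84, 0) = 94.84
Node uu (S = 235.2): continuation = e^(−0.02)·[0.4574·0.0000 + 0.5426·0.0000] = 0.0000; exercise value = 0.0000 ≤ continuation, so V_uu = 0.0000
Node ud (S = 117.6): continuation = e^(−0.02)·[0.4574·0.0000 + 0.5426·53.6800] = 28.5484; exercise value = 18.4000 ≤ continuation, so V_ud = 28.5484
Node dd (S = 58.8): continuation = e^(−0.02)·[0.4574·53.6800 + 0.5426·94.8400] = 74.5070; exercise value = 77.2000 > continuation, so V_dd = 77.2000 (exercise)
Node u (S = 168): continuation = e^(−0.02)·[0.4574·0.0000 + 0.5426·28.5484] = 15.1828; exercise value = 0.0000 ≤ continuation, so V_u = 15.1828
Node d (S = 84): continuation = e^(−0.02)·[0.4574·28.5484 + 0.5426·77.2000] = 53.8573; exercise value = 52.0000 ≤ continuation, so V_d = 53.8573
Node 0 (S = 120): continuation = e^(−0.02)·[0.4574·15.1828 + 0.5426·53.8573] = 35.4503; exercise value = 16.0000 ≤ continuation, so V_0 = 35.4503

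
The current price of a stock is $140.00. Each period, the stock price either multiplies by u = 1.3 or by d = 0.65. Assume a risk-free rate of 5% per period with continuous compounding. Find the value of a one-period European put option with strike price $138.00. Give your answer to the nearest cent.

Risk-neutral probability p = (e^0.05 − 0.65)/(1.3 − 0.65) = 0.4013/0.6500 = 0.6173
Terminal stock prices: S_u = 182, S_d = 91
Terminal payoffs (K − S): max(-44, 0) = 0, max(47, 0) = 47
Node 0 (S = 140): V_0 = e^(−0.05)·[0.6173·0.0000 + 0.3827·47.0000] = 17.1079

$17.11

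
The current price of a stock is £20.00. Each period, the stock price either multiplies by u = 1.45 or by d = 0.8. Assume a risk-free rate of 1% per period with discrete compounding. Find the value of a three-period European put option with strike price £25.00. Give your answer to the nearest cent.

£7.22

Risk-neutral probability p = (1 + 0.01 − 0.8)/(1.45 − 0.8) = 0.2100/0.6500 = 0.3231
Terminal stock prices: S_uuu = 60.97, S_uud = 33.64, S_udd = 18.56, S_ddd = 10.24
Terminal payoffs (K − S): max(-35.97, 0) = 0, max(-8.64, 0) = 0, max(6.44, 0) = 6.44, max(14.76, 0) = 14.76
Node uu (S = 42.05): V_uu = 1/1.01·[0.3231·0.0000 + 0.6769·0.0000] = 0.0000
Node ud (S = 23.2): V_ud = 1/1.01·[0.3231·0.0000 + 0.6769·6.4400] = 4.3162
Node dd (S = 12.8): V_dd = 1/1.01·[0.3231·6.4400 + 0.6769·14.7600] = 11.9525
Node u (S = 29): V_u = 1/1.01·[0.3231·0.0000 + 0.6769·4.3162] = 2.8928
Node d (S = 16): V_d = 1/1.01·[0.3231·4.3162 + 0.6769·11.9525] = 9.3915
Node 0 (S = 20): V_0 = 1/1.01·[0.3231·2.8928 + 0.6769·9.3915] = 7.2197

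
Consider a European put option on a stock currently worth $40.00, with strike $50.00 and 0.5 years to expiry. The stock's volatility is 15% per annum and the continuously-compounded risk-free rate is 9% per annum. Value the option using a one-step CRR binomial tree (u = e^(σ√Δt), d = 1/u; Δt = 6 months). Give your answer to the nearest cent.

$7.80

CRR parameters: u = e^(σ√Δt) = e^(0.15·√0.5) = 1.1119, d = 1/u = 0.8994
Per-period rate: rΔt = 0.09·0.5 = 0.045, so R = e^0.045 = 1.0460
Risk-neutral probability p = (e^0.045 − 0.8994)/(1.1119 − 0.8994) = 0.1467/0.2125 = 0.6901
Terminal stock prices: S_u = 44.48, S_d = 35.97
Terminal payoffs (K − S): max(5.524, 0) = 5.524, max(14.03, 0) = 14.03
Node 0 (S = 40): V_0 = e^(−0.045)·[0.6901·5.5242 + 0.3099·14.0254] = 7.7999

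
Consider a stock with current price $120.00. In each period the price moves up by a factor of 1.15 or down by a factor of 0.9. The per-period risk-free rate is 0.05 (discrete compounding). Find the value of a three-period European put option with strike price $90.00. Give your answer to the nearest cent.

$0.14

Risk-neutral probability p = (1 + 0.05 − 0.9)/(1.15 − 0.9) = 0.1500/0.2500 = 0.6000
Terminal stock prices: S_uuu = 182.5, S_uud = 142.8, S_udd = 111.8, S_ddd = 87.48
Terminal payoffs (K − S): max(-92.5, 0) = 0, max(-52.83, 0) = 0, max(-21.78, 0) = 0, max(2.52, 0) = 2.52
Node uu (S = 158.7): V_uu = 1/1.05·[0.6000·0.0000 + 0.4000·0.0000] = 0.0000
Node ud (S = 124.2): V_ud = 1/1.05·[0.6000·0.0000 + 0.4000·0.0000] = 0.0000
Node dd (S = 97.2): V_dd = 1/1.05·[0.6000·0.0000 + 0.4000·2.5200] = 0.9600
Node u (S = 138): V_u = 1/1.05·[0.6000·0.0000 + 0.4000·0.0000] = 0.0000
Node d (S = 108): V_d = 1/1.05·[0.6000·0.0000 + 0.4000·0.9600] = 0.3657
Node 0 (S = 120): V_0 = 1/1.05·[0.6000·0.0000 + 0.4000·0.3657] = 0.1393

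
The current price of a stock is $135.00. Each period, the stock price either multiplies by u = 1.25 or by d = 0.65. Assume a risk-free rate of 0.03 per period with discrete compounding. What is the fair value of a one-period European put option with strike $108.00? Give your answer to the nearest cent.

Risk-neutral probability p = (1 + 0.03 − 0.65)/(1.25 − 0.65) = 0.3800/0.6000 = 0.6333
Terminal stock prices: S_u = 168.8, S_d = 87.75
Terminal payoffs (K − S): max(-60.75, 0) = 0, max(20.25, 0) = 20.25
Node 0 (S = 135): V_0 = 1/1.03·[0.6333·0.0000 + 0.3667·20.2500] = 7.2087

$7.21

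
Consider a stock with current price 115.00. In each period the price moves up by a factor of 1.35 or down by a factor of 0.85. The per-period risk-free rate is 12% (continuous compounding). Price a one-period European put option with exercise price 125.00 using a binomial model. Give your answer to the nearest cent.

10.76

Risk-neutral probability p = (e^0.12 − 0.85)/(1.35 − 0.85) = 0.2775/0.5000 = 0.5550
Terminal stock prices: S_u = 155.2, S_d = 97.75
Terminal payoffs (K − S): max(-30.25, 0) = 0, max(27.25, 0) = 27.25
Node 0 (S = 115): V_0 = e^(−0.12)·[0.5550·0.0000 + 0.4450·27.2500] = 10.7552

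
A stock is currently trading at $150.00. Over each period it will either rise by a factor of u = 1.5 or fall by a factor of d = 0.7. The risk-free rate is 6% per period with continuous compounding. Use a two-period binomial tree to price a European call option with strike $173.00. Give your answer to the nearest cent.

Risk-neutral probability p = (e^0.06 − 0.7)/(1.5 − 0.7) = 0.3618/0.8000 = 0.4523
Terminal stock prices: S_uu = 337.5, S_ud = 157.5, S_dd = 73.5
Terminal payoffs (S − K): max(164.5, 0) = 164.5, max(-15.5, 0) = 0, max(-99.5, 0) = 0
Node u (S = 225): V_u = e^(−0.06)·[0.4523·164.5000 + 0.5477·0.0000] = 70.0698
Node d (S = 105): V_d = e^(−0.06)·[0.4523·0.0000 + 0.5477·0.0000] = 0.0000
Node 0 (S = 150): V_0 = e^(−0.06)·[0.4523·70.0698 + 0.5477·0.0000] = 29.8466

$29.85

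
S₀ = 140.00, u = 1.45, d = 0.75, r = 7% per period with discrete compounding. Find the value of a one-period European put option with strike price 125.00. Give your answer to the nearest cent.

10.15

Risk-neutral probability p = (1 + 0.07 − 0.75)/(1.45 − 0.75) = 0.3200/0.7000 = 0.4571
Terminal stock prices: S_u = 203, S_d = 105
Terminal payoffs (K − S): max(-78, 0) = 0, max(20, 0) = 20
Node 0 (S = 140): V_0 = 1/1.07·[0.4571·0.0000 + 0.5429·20.0000] = 10.1469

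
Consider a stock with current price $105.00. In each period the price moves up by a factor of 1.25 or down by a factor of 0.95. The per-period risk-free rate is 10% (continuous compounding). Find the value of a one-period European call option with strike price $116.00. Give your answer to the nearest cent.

$7.14

Risk-neutral probability p = (e^0.1 − 0.95)/(1.25 − 0.95) = 0.1552/0.3000 = 0.5172
Terminal stock prices: S_u = 131.2, S_d = 99.75
Terminal payoffs (S − K): max(15.25, 0) = 15.25, max(-16.25, 0) = 0
Node 0 (S = 105): V_0 = e^(−0.1)·[0.5172·15.2500 + 0.4828·0.0000] = 7.1372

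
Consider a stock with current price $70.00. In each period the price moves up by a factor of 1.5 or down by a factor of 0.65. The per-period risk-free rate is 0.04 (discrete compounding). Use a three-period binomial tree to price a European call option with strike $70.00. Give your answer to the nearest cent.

Risk-neutral probability p = (1 + 0.04 − 0.65)/(1.5 − 0.65) = 0.3900/0.8500 = 0.4588
Terminal stock prices: S_uuu = 236.2, S_uud = 102.4, S_udd = 44.36, S_ddd = 19.22
Terminal payoffs (S − K): max(166.2, 0) = 166.2, max(32.38, 0) = 32.38, max(-25.64, 0) = 0, max(-50.78, 0) = 0
Node uu (S = 157.5): V_uu = 1/1.04·[0.4588·166.2500 + 0.5412·32.3750] = 90.1923
Node ud (S = 68.25): V_ud = 1/1.04·[0.4588·32.3750 + 0.5412·0.0000] = 14.2831
Node dd (S = 29.58): V_dd = 1/1.04·[0.4588·0.0000 + 0.5412·0.0000] = 0.0000
Node u (S = 105): V_u = 1/1.04·[0.4588·90.1923 + 0.5412·14.2831] = 47.2231
Node d (S = 45.5): V_d = 1/1.04·[0.4588·14.2831 + 0.5412·0.0000] = 6.3014
Node 0 (S = 70): V_0 = 1/1.04·[0.4588·47.2231 + 0.5412·6.3014] = 24.1127

$24.11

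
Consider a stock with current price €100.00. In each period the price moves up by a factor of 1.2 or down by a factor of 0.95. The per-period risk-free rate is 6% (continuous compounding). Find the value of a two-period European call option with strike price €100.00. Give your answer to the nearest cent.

€13.95

Risk-neutral probability p = (e^0.06 − 0.95)/(1.2 − 0.95) = 0.1118/0.2500 = 0.4473
Terminal stock prices: S_uu = 144, S_ud = 114, S_dd = 90.25
Terminal payoffs (S − K): max(44, 0) = 44, max(14, 0) = 14, max(-9.75, 0) = 0
Node u (S = 120): V_u = e^(−0.06)·[0.4473·44.0000 + 0.5527·14.0000] = 25.8235
Node d (S = 95): V_d = e^(−0.06)·[0.4473·14.0000 + 0.5527·0.0000] = 5.8981
Node 0 (S = 100): V_0 = e^(−0.06)·[0.4473·25.8235 + 0.5527·5.8981] = 13.9491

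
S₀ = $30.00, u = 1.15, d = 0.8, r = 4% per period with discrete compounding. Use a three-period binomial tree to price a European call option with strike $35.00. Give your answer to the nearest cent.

Risk-neutral probability p = (1 + 0.04 − 0.8)/(1.15 − 0.8) = 0.2400/0.3500 = 0.6857
Terminal stock prices: S_uuu = 45.63, S_uud = 31.74, S_udd = 22.08, S_ddd = 15.36
Terminal payoffs (S − K): max(10.63, 0) = 10.63, max(-3.26, 0) = 0, max(-12.92, 0) = 0, max(-19.64, 0) = 0
Node uu (S = 39.67): V_uu = 1/1.04·[0.6857·10.6262 + 0.3143·0.0000] = 7.0063
Node ud (S = 27.6): V_ud = 1/1.04·[0.6857·0.0000 + 0.3143·0.0000] = 0.0000
Node dd (S = 19.2): V_dd = 1/1.04·[0.6857·0.0000 + 0.3143·0.0000] = 0.0000
Node u (S = 34.5): V_u = 1/1.04·[0.6857·7.0063 + 0.3143·0.0000] = 4.6196
Node d (S = 24): V_d = 1/1.04·[0.6857·0.0000 + 0.3143·0.0000] = 0.0000
Node 0 (S = 30): V_0 = 1/1.04·[0.6857·4.6196 + 0.3143·0.0000] = 3.0459

$3.05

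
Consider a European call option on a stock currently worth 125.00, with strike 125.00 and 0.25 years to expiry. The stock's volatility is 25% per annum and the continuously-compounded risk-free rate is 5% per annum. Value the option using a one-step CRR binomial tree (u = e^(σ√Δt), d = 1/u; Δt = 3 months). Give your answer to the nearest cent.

8.53

CRR parameters: u = e^(σ√Δt) = e^(0.25·√0.25) = 1.1331, d = 1/u = 0.8825
Per-period rate: rΔt = 0.05·0.25 = 0.0125, so R = e^0.0125 = 1.0126
Risk-neutral probability p = (e^0.0125 − 0.8825)/(1.1331 − 0.8825) = 0.1301/0.2507 = 0.5190
Terminal stock prices: S_u = 141.6, S_d = 110.3
Terminal payoffs (S − K): max(16.64, 0) = 16.64, max(-14.69, 0) = 0
Node 0 (S = 125): V_0 = e^(−0.0125)·[0.5190·16.6436 + 0.4810·0.0000] = 8.5303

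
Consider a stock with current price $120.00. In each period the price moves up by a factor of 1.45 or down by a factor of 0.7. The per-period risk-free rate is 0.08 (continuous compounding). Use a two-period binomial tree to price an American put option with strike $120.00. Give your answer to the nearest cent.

Risk-neutral probability p = (e^0.08 − 0.7)/(1.45 − 0.7) = 0.3833/0.7500 = 0.5110
Terminal stock prices: S_uu = 252.3, S_ud = 121.8, S_dd = 58.8
Terminal payoffs (K − S): max(-132.3, 0) = 0, max(-1.8, 0) = 0, max(61.2, 0) = 61.2
Node u (S = 174): continuation = e^(−0.08)·[0.5110·0.0000 + 0.4890·0.0000] = 0.0000; exercise value = 0.0000 ≤ continuation, so V_u = 0.0000
Node d (S = 84): continuation = e^(−0.08)·[0.5110·0.0000 + 0.4890·61.2000] = 27.6231; exercise value = 36.0000 > continuation, so V_d = 36.0000 (exercise)
Node 0 (S = 120): continuation = e^(−0.08)·[0.5110·0.0000 + 0.4890·36.0000] = 16.2489; exercise value = 0.0000 ≤ continuation, so V_0 = 16.2489

$16.25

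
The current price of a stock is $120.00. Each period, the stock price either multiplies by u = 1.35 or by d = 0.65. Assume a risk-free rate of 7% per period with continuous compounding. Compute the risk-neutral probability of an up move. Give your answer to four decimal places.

Risk-neutral probability p = (e^0.07 − 0.65)/(1.35 − 0.65) = 0.4225/0.7000 = 0.6036

p = 0.6036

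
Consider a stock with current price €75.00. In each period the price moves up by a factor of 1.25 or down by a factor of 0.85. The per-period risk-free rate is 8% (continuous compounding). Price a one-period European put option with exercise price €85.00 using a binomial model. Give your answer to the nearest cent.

€8.18

Risk-neutral probability p = (e^0.08 − 0.85)/(1.25 − 0.85) = 0.2333/0.4000 = 0.5832
Terminal stock prices: S_u = 93.75, S_d = 63.75
Terminal payoffs (K − S): max(-8.75, 0) = 0, max(21.25, 0) = 21.25
Node 0 (S = 75): V_0 = e^(−0.08)·[0.5832·0.0000 + 0.4168·21.2500] = 8.1757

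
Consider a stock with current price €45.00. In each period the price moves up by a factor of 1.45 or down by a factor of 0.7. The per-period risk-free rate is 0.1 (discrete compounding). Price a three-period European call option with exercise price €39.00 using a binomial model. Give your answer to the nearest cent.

€19.34

Risk-neutral probability p = (1 + 0.1 − 0.7)/(1.45 − 0.7) = 0.4000/0.7500 = 0.5333
Terminal stock prices: S_uuu = 137.2, S_uud = 66.23, S_udd = 31.97, S_ddd = 15.43
Terminal payoffs (S − K): max(98.19, 0) = 98.19, max(27.23, 0) = 27.23, max(-7.028, 0) = 0, max(-23.57, 0) = 0
Node uu (S = 94.61): V_uu = 1/1.1·[0.5333·98.1881 + 0.4667·27.2287] = 59.1580
Node ud (S = 45.67): V_ud = 1/1.1·[0.5333·27.2287 + 0.4667·0.0000] = 13.2018
Node dd (S = 22.05): V_dd = 1/1.1·[0.5333·0.0000 + 0.4667·0.0000] = 0.0000
Node u (S = 65.25): V_u = 1/1.1·[0.5333·59.1580 + 0.4667·13.2018] = 34.2834
Node d (S = 31.5): V_d = 1/1.1·[0.5333·13.2018 + 0.4667·0.0000] = 6.4009
Node 0 (S = 45): V_0 = 1/1.1·[0.5333·34.2834 + 0.4667·6.4009] = 19.3378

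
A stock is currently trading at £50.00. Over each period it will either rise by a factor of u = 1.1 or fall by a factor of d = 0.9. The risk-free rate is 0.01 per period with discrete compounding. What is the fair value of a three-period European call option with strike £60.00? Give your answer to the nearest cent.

£1.06

Risk-neutral probability p = (1 + 0.01 − 0.9)/(1.1 − 0.9) = 0.1100/0.2000 = 0.5500
Terminal stock prices: S_uuu = 66.55, S_uud = 54.45, S_udd = 44.55, S_ddd = 36.45
Terminal payoffs (S − K): max(6.55, 0) = 6.55, max(-5.55, 0) = 0, max(-15.45, 0) = 0, max(-23.55, 0) = 0
Node uu (S = 60.5): V_uu = 1/1.01·[0.5500·6.5500 + 0.4500·0.0000] = 3.5668
Node ud (S = 49.5): V_ud = 1/1.01·[0.5500·0.0000 + 0.4500·0.0000] = 0.0000
Node dd (S = 40.5): V_dd = 1/1.01·[0.5500·0.0000 + 0.4500·0.0000] = 0.0000
Node u (S = 55): V_u = 1/1.01·[0.5500·3.5668 + 0.4500·0.0000] = 1.9423
Node d (S = 45): V_d = 1/1.01·[0.5500·0.0000 + 0.4500·0.0000] = 0.0000
Node 0 (S = 50): V_0 = 1/1.01·[0.5500·1.9423 + 0.4500·0.0000] = 1.0577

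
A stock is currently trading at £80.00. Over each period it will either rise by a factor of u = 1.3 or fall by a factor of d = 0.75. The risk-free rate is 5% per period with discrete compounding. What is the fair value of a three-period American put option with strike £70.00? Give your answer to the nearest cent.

£6.92

Risk-neutral probability p = (1 + 0.05 − 0.75)/(1.3 − 0.75) = 0.3000/0.5500 = 0.5455
Terminal stock prices: S_uuu = 175.8, S_uud = 101.4, S_udd = 58.5, S_ddd = 33.75
Terminal payoffs (K − S): max(-105.8, 0) = 0, max(-31.4, 0) = 0, max(11.5, 0) = 11.5, max(36.25, 0) = 36.25
Node uu (S = 135.2): continuation = 1/1.05·[0.5455·0.0000 + 0.4545·0.0000] = 0.0000; exercise value = 0.0000 ≤ continuation, so V_uu = 0.0000
Node ud (S = 78): continuation = 1/1.05·[0.5455·0.0000 + 0.4545·11.5000] = 4.9784; exercise value = 0.0000 ≤ continuation, so V_ud = 4.9784
Node dd (S = 45): continuation = 1/1.05·[0.5455·11.5000 + 0.4545·36.2500] = 21.6667; exercise value = 25.0000 > continuation, so V_dd = 25.0000 (exercise)
Node u (S = 104): continuation = 1/1.05·[0.5455·0.0000 + 0.4545·4.9784] = 2.1551; exercise value = 0.0000 ≤ continuation, so V_u = 2.1551
Node d (S = 60): continuation = 1/1.05·[0.5455·4.9784 + 0.4545·25.0000] = 13.4087; exercise value = 10.0000 ≤ continuation, so V_d = 13.4087
Node 0 (S = 80): continuation = 1/1.05·[0.5455·2.1551 + 0.4545·13.4087] = 6.9242; exercise value = 0.0000 ≤ continuation, so V_0 = 6.9242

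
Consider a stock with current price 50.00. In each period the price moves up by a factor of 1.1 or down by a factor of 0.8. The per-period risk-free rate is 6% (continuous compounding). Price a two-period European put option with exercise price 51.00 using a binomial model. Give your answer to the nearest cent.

Risk-neutral probability p = (e^0.06 − 0.8)/(1.1 − 0.8) = 0.2618/0.3000 = 0.8728
Terminal stock prices: S_uu = 60.5, S_ud = 44, S_dd = 32
Terminal payoffs (K − S): max(-9.5, 0) = 0, max(7, 0) = 7, max(19, 0) = 19
Node u (S = 55): V_u = e^(−0.06)·[0.8728·0.0000 + 0.1272·7.0000] = 0.8386
Node d (S = 40): V_d = e^(−0.06)·[0.8728·7.0000 + 0.1272·19.0000] = 8.0300
Node 0 (S = 50): V_0 = e^(−0.06)·[0.8728·0.8386 + 0.1272·8.0300] = 1.6513

1.65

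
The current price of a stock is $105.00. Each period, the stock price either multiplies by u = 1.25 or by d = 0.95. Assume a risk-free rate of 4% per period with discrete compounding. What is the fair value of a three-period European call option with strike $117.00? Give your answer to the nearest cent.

$9.21

Risk-neutral probability p = (1 + 0.04 − 0.95)/(1.25 − 0.95) = 0.0900/0.3000 = 0.3000
Terminal stock prices: S_uuu = 205.1, S_uud = 155.9, S_udd = 118.5, S_ddd = 90.02
Terminal payoffs (S − K): max(88.08, 0) = 88.08, max(38.86, 0) = 38.86, max(1.453, 0) = 1.453, max(-26.98, 0) = 0
Node uu (S = 164.1): V_uu = 1/1.04·[0.3000·88.0781 + 0.7000·38.8594] = 51.5625
Node ud (S = 124.7): V_ud = 1/1.04·[0.3000·38.8594 + 0.7000·1.4531] = 12.1875
Node dd (S = 94.76): V_dd = 1/1.04·[0.3000·1.4531 + 0.7000·0.0000] = 0.4192
Node u (S = 131.2): V_u = 1/1.04·[0.3000·51.5625 + 0.7000·12.1875] = 23.0769
Node d (S = 99.75): V_d = 1/1.04·[0.3000·12.1875 + 0.7000·0.4192] = 3.7978
Node 0 (S = 105): V_0 = 1/1.04·[0.3000·23.0769 + 0.7000·3.7978] = 9.2130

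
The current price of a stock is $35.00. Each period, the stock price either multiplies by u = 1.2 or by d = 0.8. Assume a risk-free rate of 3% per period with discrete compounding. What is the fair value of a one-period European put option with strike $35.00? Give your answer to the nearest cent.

$2.89

Risk-neutral probability p = (1 + 0.03 − 0.8)/(1.2 − 0.8) = 0.2300/0.4000 = 0.5750
Terminal stock prices: S_u = 42, S_d = 28
Terminal payoffs (K − S): max(-7, 0) = 0, max(7, 0) = 7
Node 0 (S = 35): V_0 = 1/1.03·[0.5750·0.0000 + 0.4250·7.0000] = 2.8883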